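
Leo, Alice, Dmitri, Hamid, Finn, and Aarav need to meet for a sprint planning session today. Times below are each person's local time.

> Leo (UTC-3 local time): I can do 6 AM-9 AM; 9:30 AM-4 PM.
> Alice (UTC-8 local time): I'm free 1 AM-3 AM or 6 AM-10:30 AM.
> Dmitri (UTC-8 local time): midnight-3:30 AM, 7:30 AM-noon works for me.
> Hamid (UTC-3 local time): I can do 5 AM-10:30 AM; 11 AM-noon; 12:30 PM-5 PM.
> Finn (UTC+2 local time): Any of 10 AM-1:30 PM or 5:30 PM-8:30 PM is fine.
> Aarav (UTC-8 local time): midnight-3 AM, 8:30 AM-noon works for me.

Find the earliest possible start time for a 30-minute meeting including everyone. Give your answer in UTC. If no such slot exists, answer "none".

Leo in UTC: 09:00-12:00, 12:30-19:00 (add 3h to convert from UTC-3).
Alice in UTC: 09:00-11:00, 14:00-18:30 (add 8h to convert from UTC-8).
Dmitri in UTC: 08:00-11:30, 15:30-20:00 (add 8h to convert from UTC-8).
Hamid in UTC: 08:00-13:30, 14:00-15:00, 15:30-20:00 (add 3h to convert from UTC-3).
Finn in UTC: 08:00-11:30, 15:30-18:30 (subtract 2h to convert from UTC+2).
Aarav in UTC: 08:00-11:00, 16:30-20:00 (add 8h to convert from UTC-8).
Leo ∩ Alice: 09:00-11:00, 14:00-18:30.
Leo ∩ Alice ∩ Dmitri: 09:00-11:00, 15:30-18:30.
Leo ∩ Alice ∩ Dmitri ∩ Hamid: 09:00-11:00, 15:30-18:30.
Leo ∩ Alice ∩ Dmitri ∩ Hamid ∩ Finn: 09:00-11:00, 15:30-18:30.
Leo ∩ Alice ∩ Dmitri ∩ Hamid ∩ Finn ∩ Aarav: 09:00-11:00, 16:30-18:30.
The first common window of at least 30 minutes is 09:00-11:00, so the earliest start is 09:00.

09:00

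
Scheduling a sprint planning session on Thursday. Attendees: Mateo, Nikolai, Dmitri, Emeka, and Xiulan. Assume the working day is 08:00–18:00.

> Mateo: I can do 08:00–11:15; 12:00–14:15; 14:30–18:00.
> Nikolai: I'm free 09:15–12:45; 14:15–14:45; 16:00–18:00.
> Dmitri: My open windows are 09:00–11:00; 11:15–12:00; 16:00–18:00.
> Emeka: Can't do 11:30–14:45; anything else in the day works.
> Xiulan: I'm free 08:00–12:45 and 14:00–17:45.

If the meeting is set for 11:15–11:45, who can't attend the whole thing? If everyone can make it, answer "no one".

Mateo free: 08:00-11:15, 12:00-14:15, 14:30-18:00.
Nikolai free: 09:15-12:45, 14:15-14:45, 16:00-18:00.
Dmitri free: 09:00-11:00, 11:15-12:00, 16:00-18:00.
Emeka free: 08:00-11:30, 14:45-18:00 (invert busy blocks within the working day).
Xiulan free: 08:00-12:45, 14:00-17:45.
Mateo: not fully free for 11:15-11:45. Nikolai: free for 11:15-11:45. Dmitri: free for 11:15-11:45. Emeka: not fully free for 11:15-11:45. Xiulan: free for 11:15-11:45.

Emeka, Mateo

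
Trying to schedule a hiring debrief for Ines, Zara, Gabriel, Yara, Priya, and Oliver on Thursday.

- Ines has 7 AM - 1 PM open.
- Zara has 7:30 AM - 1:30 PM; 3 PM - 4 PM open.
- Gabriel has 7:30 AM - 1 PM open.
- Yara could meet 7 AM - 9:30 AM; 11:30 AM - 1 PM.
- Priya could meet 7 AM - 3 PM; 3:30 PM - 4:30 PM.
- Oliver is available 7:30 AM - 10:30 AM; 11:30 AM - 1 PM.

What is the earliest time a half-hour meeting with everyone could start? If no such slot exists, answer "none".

07:30

Ines ∩ Zara: 07:30-13:00.
Ines ∩ Zara ∩ Gabriel: 07:30-13:00.
Ines ∩ Zara ∩ Gabriel ∩ Yara: 07:30-09:30, 11:30-13:00.
Ines ∩ Zara ∩ Gabriel ∩ Yara ∩ Priya: 07:30-09:30, 11:30-13:00.
Ines ∩ Zara ∩ Gabriel ∩ Yara ∩ Priya ∩ Oliver: 07:30-09:30, 11:30-13:00.
The first common window of at least 30 minutes is 07:30-09:30, so the earliest start is 07:30.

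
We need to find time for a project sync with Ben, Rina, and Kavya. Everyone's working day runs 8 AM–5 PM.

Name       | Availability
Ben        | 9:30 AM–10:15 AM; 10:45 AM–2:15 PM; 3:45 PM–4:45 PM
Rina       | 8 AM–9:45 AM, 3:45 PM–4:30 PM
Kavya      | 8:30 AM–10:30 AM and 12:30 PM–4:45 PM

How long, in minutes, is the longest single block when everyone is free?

Ben ∩ Rina: 09:30-09:45, 15:45-16:30.
Ben ∩ Rina ∩ Kavya: 09:30-09:45, 15:45-16:30.
So the common availability across everyone is 09:30-09:45, 15:45-16:30.
The longest is 15:45-16:30 at 45 minutes.

45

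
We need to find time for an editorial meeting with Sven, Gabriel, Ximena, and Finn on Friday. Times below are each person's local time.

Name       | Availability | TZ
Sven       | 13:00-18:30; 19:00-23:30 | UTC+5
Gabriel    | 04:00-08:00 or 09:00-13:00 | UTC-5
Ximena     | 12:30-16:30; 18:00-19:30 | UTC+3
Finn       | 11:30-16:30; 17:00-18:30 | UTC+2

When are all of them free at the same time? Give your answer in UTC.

09:30-13:00, 15:00-16:30

Sven in UTC: 08:00-13:30, 14:00-18:30 (subtract 5h to convert from UTC+5).
Gabriel in UTC: 09:00-13:00, 14:00-18:00 (add 5h to convert from UTC-5).
Ximena in UTC: 09:30-13:30, 15:00-16:30 (subtract 3h to convert from UTC+3).
Finn in UTC: 09:30-14:30, 15:00-16:30 (subtract 2h to convert from UTC+2).
Sven ∩ Gabriel: 09:00-13:00, 14:00-18:00.
Sven ∩ Gabriel ∩ Ximena: 09:30-13:00, 15:00-16:30.
Sven ∩ Gabriel ∩ Ximena ∩ Finn: 09:30-13:00, 15:00-16:30.
Those are the intersection windows.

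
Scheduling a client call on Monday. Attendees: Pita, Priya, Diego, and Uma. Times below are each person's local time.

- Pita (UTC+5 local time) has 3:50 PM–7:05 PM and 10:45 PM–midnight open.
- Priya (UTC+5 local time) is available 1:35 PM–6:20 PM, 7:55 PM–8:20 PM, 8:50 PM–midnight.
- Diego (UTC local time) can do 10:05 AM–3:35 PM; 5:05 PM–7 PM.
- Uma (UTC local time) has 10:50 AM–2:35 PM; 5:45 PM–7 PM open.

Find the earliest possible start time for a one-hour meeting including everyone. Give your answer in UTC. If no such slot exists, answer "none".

10:50

Pita in UTC: 10:50-14:05, 17:45-19:00 (subtract 5h to convert from UTC+5).
Priya in UTC: 08:35-13:20, 14:55-15:20, 15:50-19:00 (subtract 5h to convert from UTC+5).
Diego in UTC: 10:05-15:35, 17:05-19:00.
Uma in UTC: 10:50-14:35, 17:45-19:00.
Pita ∩ Priya: 10:50-13:20, 17:45-19:00.
Pita ∩ Priya ∩ Diego: 10:50-13:20, 17:45-19:00.
Pita ∩ Priya ∩ Diego ∩ Uma: 10:50-13:20, 17:45-19:00.
The first common window of at least 60 minutes is 10:50-13:20, so the earliest start is 10:50.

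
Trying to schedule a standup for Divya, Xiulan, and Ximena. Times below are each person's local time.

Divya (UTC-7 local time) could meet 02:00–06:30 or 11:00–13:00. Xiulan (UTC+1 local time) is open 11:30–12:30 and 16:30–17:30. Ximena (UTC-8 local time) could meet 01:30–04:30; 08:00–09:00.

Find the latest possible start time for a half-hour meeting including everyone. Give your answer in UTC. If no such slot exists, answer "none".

Divya in UTC: 09:00-13:30, 18:00-20:00 (add 7h to convert from UTC-7).
Xiulan in UTC: 10:30-11:30, 15:30-16:30 (subtract 1h to convert from UTC+1).
Ximena in UTC: 09:30-12:30, 16:00-17:00 (add 8h to convert from UTC-8).
Divya ∩ Xiulan: 10:30-11:30.
Divya ∩ Xiulan ∩ Ximena: 10:30-11:30.
The last common window of at least 30 minutes is 10:30-11:30; a 30-minute meeting can start as late as 11:00 and still end by 11:30.

11:00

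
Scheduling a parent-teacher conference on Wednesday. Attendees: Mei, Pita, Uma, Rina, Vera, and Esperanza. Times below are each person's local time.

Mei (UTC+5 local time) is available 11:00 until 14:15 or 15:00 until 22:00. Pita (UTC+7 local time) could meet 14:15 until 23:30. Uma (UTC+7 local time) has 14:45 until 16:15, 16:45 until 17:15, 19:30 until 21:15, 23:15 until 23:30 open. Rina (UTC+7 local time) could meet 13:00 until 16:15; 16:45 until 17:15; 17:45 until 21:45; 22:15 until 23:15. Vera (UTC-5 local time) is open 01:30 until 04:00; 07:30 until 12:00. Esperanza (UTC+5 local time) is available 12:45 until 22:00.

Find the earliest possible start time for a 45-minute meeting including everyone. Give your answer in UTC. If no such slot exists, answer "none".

Mei in UTC: 06:00-09:15, 10:00-17:00 (subtract 5h to convert from UTC+5).
Pita in UTC: 07:15-16:30 (subtract 7h to convert from UTC+7).
Uma in UTC: 07:45-09:15, 09:45-10:15, 12:30-14:15, 16:15-16:30 (subtract 7h to convert from UTC+7).
Rina in UTC: 06:00-09:15, 09:45-10:15, 10:45-14:45, 15:15-16:15 (subtract 7h to convert from UTC+7).
Vera in UTC: 06:30-09:00, 12:30-17:00 (add 5h to convert from UTC-5).
Esperanza in UTC: 07:45-17:00 (subtract 5h to convert from UTC+5).
Mei ∩ Pita: 07:15-09:15, 10:00-16:30.
Mei ∩ Pita ∩ Uma: 07:45-09:15, 10:00-10:15, 12:30-14:15, 16:15-16:30.
Mei ∩ Pita ∩ Uma ∩ Rina: 07:45-09:15, 10:00-10:15, 12:30-14:15.
Mei ∩ Pita ∩ Uma ∩ Rina ∩ Vera: 07:45-09:00, 12:30-14:15.
Mei ∩ Pita ∩ Uma ∩ Rina ∩ Vera ∩ Esperanza: 07:45-09:00, 12:30-14:15.
The first common window of at least 45 minutes is 07:45-09:00, so the earliest start is 07:45.

07:45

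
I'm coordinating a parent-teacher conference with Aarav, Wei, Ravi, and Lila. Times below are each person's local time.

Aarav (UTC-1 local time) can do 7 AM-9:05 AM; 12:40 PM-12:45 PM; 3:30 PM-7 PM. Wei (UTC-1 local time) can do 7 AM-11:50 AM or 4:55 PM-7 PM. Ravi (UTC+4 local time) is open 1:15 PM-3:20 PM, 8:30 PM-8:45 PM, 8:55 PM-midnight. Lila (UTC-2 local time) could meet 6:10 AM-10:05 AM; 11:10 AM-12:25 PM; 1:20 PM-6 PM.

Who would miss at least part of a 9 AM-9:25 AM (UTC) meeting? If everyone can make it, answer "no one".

Aarav in UTC: 08:00-10:05, 13:40-13:45, 16:30-20:00 (add 1h to convert from UTC-1).
Wei in UTC: 08:00-12:50, 17:55-20:00 (add 1h to convert from UTC-1).
Ravi in UTC: 09:15-11:20, 16:30-16:45, 16:55-20:00 (subtract 4h to convert from UTC+4).
Lila in UTC: 08:10-12:05, 13:10-14:25, 15:20-20:00 (add 2h to convert from UTC-2).
Aarav: free for 09:00-09:25. Wei: free for 09:00-09:25. Ravi: not fully free for 09:00-09:25. Lila: free for 09:00-09:25.

Ravi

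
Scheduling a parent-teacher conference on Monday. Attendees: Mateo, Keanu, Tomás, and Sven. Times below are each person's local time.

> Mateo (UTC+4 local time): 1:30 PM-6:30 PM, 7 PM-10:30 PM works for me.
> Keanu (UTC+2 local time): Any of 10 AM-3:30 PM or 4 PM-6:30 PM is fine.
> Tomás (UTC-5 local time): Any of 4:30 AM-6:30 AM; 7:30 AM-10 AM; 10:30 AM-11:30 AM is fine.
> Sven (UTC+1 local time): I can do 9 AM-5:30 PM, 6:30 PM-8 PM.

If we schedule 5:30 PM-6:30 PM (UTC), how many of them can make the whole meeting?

2

Mateo in UTC: 09:30-14:30, 15:00-18:30 (subtract 4h to convert from UTC+4).
Keanu in UTC: 08:00-13:30, 14:00-16:30 (subtract 2h to convert from UTC+2).
Tomás in UTC: 09:30-11:30, 12:30-15:00, 15:30-16:30 (add 5h to convert from UTC-5).
Sven in UTC: 08:00-16:30, 17:30-19:00 (subtract 1h to convert from UTC+1).
Mateo and Sven can make the full 17:30-18:30 slot — that's 2.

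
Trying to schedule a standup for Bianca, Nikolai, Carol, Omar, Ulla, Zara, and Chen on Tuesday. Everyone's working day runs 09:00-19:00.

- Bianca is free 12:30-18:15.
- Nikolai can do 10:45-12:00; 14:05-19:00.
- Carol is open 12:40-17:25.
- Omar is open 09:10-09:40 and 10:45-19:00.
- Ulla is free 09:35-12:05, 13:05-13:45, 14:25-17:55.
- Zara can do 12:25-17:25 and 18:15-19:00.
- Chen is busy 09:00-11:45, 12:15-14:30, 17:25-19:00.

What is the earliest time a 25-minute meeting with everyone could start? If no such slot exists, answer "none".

Bianca free: 12:30-18:15.
Nikolai free: 10:45-12:00, 14:05-19:00.
Carol free: 12:40-17:25.
Omar free: 09:10-09:40, 10:45-19:00.
Ulla free: 09:35-12:05, 13:05-13:45, 14:25-17:55.
Zara free: 12:25-17:25, 18:15-19:00.
Chen free: 11:45-12:15, 14:30-17:25 (invert busy blocks within the working day).
Bianca ∩ Nikolai: 14:05-18:15.
Bianca ∩ Nikolai ∩ Carol: 14:05-17:25.
Bianca ∩ Nikolai ∩ Carol ∩ Omar: 14:05-17:25.
Bianca ∩ Nikolai ∩ Carol ∩ Omar ∩ Ulla: 14:25-17:25.
Bianca ∩ Nikolai ∩ Carol ∩ Omar ∩ Ulla ∩ Zara: 14:25-17:25.
Bianca ∩ Nikolai ∩ Carol ∩ Omar ∩ Ulla ∩ Zara ∩ Chen: 14:30-17:25.
So the common availability across everyone is 14:30-17:25.
The first common window of at least 25 minutes is 14:30-17:25, so the earliest start is 14:30.

14:30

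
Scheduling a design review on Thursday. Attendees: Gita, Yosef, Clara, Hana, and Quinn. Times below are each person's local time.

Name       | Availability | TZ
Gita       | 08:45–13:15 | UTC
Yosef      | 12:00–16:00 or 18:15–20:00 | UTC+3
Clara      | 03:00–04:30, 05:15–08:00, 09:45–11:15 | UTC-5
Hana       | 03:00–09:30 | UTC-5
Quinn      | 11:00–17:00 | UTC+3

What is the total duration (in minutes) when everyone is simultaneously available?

195

Gita in UTC: 08:45-13:15.
Yosef in UTC: 09:00-13:00, 15:15-17:00 (subtract 3h to convert from UTC+3).
Clara in UTC: 08:00-09:30, 10:15-13:00, 14:45-16:15 (add 5h to convert from UTC-5).
Hana in UTC: 08:00-14:30 (add 5h to convert from UTC-5).
Quinn in UTC: 08:00-14:00 (subtract 3h to convert from UTC+3).
Gita ∩ Yosef: 09:00-13:00.
Gita ∩ Yosef ∩ Clara: 09:00-09:30, 10:15-13:00.
Gita ∩ Yosef ∩ Clara ∩ Hana: 09:00-09:30, 10:15-13:00.
Gita ∩ Yosef ∩ Clara ∩ Hana ∩ Quinn: 09:00-09:30, 10:15-13:00.
So the common availability across everyone is 09:00-09:30, 10:15-13:00.
Summing the common windows: 30 + 165 = 195 minutes.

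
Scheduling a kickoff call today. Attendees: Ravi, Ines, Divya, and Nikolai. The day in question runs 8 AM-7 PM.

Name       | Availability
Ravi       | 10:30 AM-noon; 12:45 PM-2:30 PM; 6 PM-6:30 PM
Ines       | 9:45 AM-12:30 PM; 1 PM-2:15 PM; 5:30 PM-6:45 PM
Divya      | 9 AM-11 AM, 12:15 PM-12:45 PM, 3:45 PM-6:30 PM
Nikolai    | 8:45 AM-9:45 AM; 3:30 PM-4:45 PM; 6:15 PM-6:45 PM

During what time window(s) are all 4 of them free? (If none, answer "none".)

Ravi ∩ Ines: 10:30-12:00, 13:00-14:15, 18:00-18:30.
Ravi ∩ Ines ∩ Divya: 10:30-11:00, 18:00-18:30.
Ravi ∩ Ines ∩ Divya ∩ Nikolai: 18:15-18:30.

18:15-18:30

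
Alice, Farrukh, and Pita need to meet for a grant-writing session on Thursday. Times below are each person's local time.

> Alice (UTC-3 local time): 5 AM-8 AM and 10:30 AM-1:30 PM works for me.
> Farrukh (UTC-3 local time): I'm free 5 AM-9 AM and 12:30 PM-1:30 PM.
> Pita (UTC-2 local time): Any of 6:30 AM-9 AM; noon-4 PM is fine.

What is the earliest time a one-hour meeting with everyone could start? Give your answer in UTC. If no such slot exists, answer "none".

08:30

Alice in UTC: 08:00-11:00, 13:30-16:30 (add 3h to convert from UTC-3).
Farrukh in UTC: 08:00-12:00, 15:30-16:30 (add 3h to convert from UTC-3).
Pita in UTC: 08:30-11:00, 14:00-18:00 (add 2h to convert from UTC-2).
Alice ∩ Farrukh: 08:00-11:00, 15:30-16:30.
Alice ∩ Farrukh ∩ Pita: 08:30-11:00, 15:30-16:30.
So the common availability across everyone is 08:30-11:00, 15:30-16:30.
The first common window of at least 60 minutes is 08:30-11:00, so the earliest start is 08:30.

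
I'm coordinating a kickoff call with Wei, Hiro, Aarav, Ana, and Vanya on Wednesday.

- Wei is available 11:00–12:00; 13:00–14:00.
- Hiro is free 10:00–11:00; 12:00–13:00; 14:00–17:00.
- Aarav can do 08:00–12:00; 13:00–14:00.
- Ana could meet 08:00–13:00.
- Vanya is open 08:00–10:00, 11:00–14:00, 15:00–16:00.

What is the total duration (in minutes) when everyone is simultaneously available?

0

Wei ∩ Hiro: ∅.
Wei ∩ Hiro ∩ Aarav: ∅.
Wei ∩ Hiro ∩ Aarav ∩ Ana: ∅.
Wei ∩ Hiro ∩ Aarav ∩ Ana ∩ Vanya: ∅.
There is no time when everyone is free.
There is no common window, so the total is 0 minutes.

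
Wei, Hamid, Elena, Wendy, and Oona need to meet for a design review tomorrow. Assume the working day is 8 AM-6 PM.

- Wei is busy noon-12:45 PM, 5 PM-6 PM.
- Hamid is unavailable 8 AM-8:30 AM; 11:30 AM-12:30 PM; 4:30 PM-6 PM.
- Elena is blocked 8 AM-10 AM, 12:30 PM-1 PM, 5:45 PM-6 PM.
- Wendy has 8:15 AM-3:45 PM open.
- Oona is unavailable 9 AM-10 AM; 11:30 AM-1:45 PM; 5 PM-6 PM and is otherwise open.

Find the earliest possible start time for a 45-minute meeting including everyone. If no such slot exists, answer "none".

10:00

Wei free: 08:00-12:00, 12:45-17:00 (invert busy blocks within the working day).
Hamid free: 08:30-11:30, 12:30-16:30 (invert busy blocks within the working day).
Elena free: 10:00-12:30, 13:00-17:45 (invert busy blocks within the working day).
Wendy free: 08:15-15:45.
Oona free: 08:00-09:00, 10:00-11:30, 13:45-17:00 (invert busy blocks within the working day).
Wei ∩ Hamid: 08:30-11:30, 12:45-16:30.
Wei ∩ Hamid ∩ Elena: 10:00-11:30, 13:00-16:30.
Wei ∩ Hamid ∩ Elena ∩ Wendy: 10:00-11:30, 13:00-15:45.
Wei ∩ Hamid ∩ Elena ∩ Wendy ∩ Oona: 10:00-11:30, 13:45-15:45.
Those are the intersection windows.
The first common window of at least 45 minutes is 10:00-11:30, so the earliest start is 10:00.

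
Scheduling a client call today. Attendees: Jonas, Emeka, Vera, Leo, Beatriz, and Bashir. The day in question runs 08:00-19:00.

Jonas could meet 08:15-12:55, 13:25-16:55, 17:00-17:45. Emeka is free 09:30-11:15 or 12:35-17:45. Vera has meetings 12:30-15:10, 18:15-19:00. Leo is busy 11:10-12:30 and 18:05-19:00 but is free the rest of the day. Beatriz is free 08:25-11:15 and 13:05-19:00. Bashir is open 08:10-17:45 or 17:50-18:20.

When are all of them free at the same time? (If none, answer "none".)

09:30-11:10, 15:10-16:55, 17:00-17:45

Jonas free: 08:15-12:55, 13:25-16:55, 17:00-17:45.
Emeka free: 09:30-11:15, 12:35-17:45.
Vera free: 08:00-12:30, 15:10-18:15 (invert busy blocks within the working day).
Leo free: 08:00-11:10, 12:30-18:05 (invert busy blocks within the working day).
Beatriz free: 08:25-11:15, 13:05-19:00.
Bashir free: 08:10-17:45, 17:50-18:20.
Jonas ∩ Emeka: 09:30-11:15, 12:35-12:55, 13:25-16:55, 17:00-17:45.
Jonas ∩ Emeka ∩ Vera: 09:30-11:15, 15:10-16:55, 17:00-17:45.
Jonas ∩ Emeka ∩ Vera ∩ Leo: 09:30-11:10, 15:10-16:55, 17:00-17:45.
Jonas ∩ Emeka ∩ Vera ∩ Leo ∩ Beatriz: 09:30-11:10, 15:10-16:55, 17:00-17:45.
Jonas ∩ Emeka ∩ Vera ∩ Leo ∩ Beatriz ∩ Bashir: 09:30-11:10, 15:10-16:55, 17:00-17:45.
Those are the intersection windows.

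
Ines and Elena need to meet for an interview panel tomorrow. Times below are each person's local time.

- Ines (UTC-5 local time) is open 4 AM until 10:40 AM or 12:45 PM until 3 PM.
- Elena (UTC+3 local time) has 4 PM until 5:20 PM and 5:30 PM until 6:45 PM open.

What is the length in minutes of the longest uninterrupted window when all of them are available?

Ines in UTC: 09:00-15:40, 17:45-20:00 (add 5h to convert from UTC-5).
Elena in UTC: 13:00-14:20, 14:30-15:45 (subtract 3h to convert from UTC+3).
Ines ∩ Elena: 13:00-14:20, 14:30-15:40.
The longest is 13:00-14:20 at 80 minutes.

80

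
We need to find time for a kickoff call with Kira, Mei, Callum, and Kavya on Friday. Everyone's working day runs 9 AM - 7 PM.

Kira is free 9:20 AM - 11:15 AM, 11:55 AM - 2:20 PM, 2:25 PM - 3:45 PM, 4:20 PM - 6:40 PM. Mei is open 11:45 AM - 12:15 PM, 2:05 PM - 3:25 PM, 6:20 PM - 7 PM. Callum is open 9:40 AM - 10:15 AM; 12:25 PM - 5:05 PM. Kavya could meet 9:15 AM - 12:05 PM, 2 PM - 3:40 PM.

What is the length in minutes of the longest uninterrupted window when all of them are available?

Kira ∩ Mei: 11:55-12:15, 14:05-14:20, 14:25-15:25, 18:20-18:40.
Kira ∩ Mei ∩ Callum: 14:05-14:20, 14:25-15:25.
Kira ∩ Mei ∩ Callum ∩ Kavya: 14:05-14:20, 14:25-15:25.
So the common availability across everyone is 14:05-14:20, 14:25-15:25.
The longest is 14:25-15:25 at 60 minutes.

60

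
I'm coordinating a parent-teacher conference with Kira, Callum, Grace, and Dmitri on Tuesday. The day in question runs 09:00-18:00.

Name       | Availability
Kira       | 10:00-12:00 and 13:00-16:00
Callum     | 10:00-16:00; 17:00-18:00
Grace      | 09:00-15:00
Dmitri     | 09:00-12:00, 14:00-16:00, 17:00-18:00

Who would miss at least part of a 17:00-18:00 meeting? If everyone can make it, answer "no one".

Grace, Kira

Kira: not fully free for 17:00-18:00. Callum: free for 17:00-18:00. Grace: not fully free for 17:00-18:00. Dmitri: free for 17:00-18:00.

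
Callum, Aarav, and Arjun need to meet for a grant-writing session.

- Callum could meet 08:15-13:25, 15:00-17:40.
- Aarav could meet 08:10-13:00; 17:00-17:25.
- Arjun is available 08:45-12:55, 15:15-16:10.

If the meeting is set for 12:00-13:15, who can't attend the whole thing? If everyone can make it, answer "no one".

Aarav, Arjun

Callum: free for 12:00-13:15. Aarav: not fully free for 12:00-13:15. Arjun: not fully free for 12:00-13:15.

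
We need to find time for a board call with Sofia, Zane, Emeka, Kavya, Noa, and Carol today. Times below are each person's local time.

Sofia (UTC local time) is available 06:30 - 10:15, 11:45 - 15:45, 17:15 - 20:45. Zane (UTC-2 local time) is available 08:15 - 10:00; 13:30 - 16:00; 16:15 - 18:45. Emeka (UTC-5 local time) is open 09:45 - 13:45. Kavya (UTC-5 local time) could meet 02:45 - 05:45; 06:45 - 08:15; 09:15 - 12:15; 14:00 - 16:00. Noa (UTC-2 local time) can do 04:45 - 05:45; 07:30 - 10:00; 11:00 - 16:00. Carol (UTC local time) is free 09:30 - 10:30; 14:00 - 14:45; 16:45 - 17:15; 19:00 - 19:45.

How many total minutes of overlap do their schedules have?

Sofia in UTC: 06:30-10:15, 11:45-15:45, 17:15-20:45.
Zane in UTC: 10:15-12:00, 15:30-18:00, 18:15-20:45 (add 2h to convert from UTC-2).
Emeka in UTC: 14:45-18:45 (add 5h to convert from UTC-5).
Kavya in UTC: 07:45-10:45, 11:45-13:15, 14:15-17:15, 19:00-21:00 (add 5h to convert from UTC-5).
Noa in UTC: 06:45-07:45, 09:30-12:00, 13:00-18:00 (add 2h to convert from UTC-2).
Carol in UTC: 09:30-10:30, 14:00-14:45, 16:45-17:15, 19:00-19:45.
Sofia ∩ Zane: 11:45-12:00, 15:30-15:45, 17:15-18:00, 18:15-20:45.
Sofia ∩ Zane ∩ Emeka: 15:30-15:45, 17:15-18:00, 18:15-18:45.
Sofia ∩ Zane ∩ Emeka ∩ Kavya: 15:30-15:45.
Sofia ∩ Zane ∩ Emeka ∩ Kavya ∩ Noa: 15:30-15:45.
Sofia ∩ Zane ∩ Emeka ∩ Kavya ∩ Noa ∩ Carol: ∅.
There is no time when everyone is free.
There is no common window, so the total is 0 minutes.

0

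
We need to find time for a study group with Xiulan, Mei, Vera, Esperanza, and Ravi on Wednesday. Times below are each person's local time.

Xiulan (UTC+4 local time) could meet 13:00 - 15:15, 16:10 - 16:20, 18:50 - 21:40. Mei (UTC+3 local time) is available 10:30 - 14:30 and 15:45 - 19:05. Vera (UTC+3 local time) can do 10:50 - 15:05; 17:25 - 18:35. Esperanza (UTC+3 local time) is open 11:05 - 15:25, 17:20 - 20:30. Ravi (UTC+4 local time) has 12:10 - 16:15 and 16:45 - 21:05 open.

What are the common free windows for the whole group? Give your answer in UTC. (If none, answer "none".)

09:00-11:15, 14:50-15:35

Xiulan in UTC: 09:00-11:15, 12:10-12:20, 14:50-17:40 (subtract 4h to convert from UTC+4).
Mei in UTC: 07:30-11:30, 12:45-16:05 (subtract 3h to convert from UTC+3).
Vera in UTC: 07:50-12:05, 14:25-15:35 (subtract 3h to convert from UTC+3).
Esperanza in UTC: 08:05-12:25, 14:20-17:30 (subtract 3h to convert from UTC+3).
Ravi in UTC: 08:10-12:15, 12:45-17:05 (subtract 4h to convert from UTC+4).
Xiulan ∩ Mei: 09:00-11:15, 14:50-16:05.
Xiulan ∩ Mei ∩ Vera: 09:00-11:15, 14:50-15:35.
Xiulan ∩ Mei ∩ Vera ∩ Esperanza: 09:00-11:15, 14:50-15:35.
Xiulan ∩ Mei ∩ Vera ∩ Esperanza ∩ Ravi: 09:00-11:15, 14:50-15:35.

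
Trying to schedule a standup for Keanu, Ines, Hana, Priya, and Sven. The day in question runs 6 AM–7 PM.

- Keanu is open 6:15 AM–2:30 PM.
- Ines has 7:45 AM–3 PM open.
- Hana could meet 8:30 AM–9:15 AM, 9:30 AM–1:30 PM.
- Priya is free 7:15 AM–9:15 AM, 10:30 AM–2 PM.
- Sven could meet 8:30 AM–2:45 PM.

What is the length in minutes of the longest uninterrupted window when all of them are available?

Keanu ∩ Ines: 07:45-14:30.
Keanu ∩ Ines ∩ Hana: 08:30-09:15, 09:30-13:30.
Keanu ∩ Ines ∩ Hana ∩ Priya: 08:30-09:15, 10:30-13:30.
Keanu ∩ Ines ∩ Hana ∩ Priya ∩ Sven: 08:30-09:15, 10:30-13:30.
The longest is 10:30-13:30 at 180 minutes.

180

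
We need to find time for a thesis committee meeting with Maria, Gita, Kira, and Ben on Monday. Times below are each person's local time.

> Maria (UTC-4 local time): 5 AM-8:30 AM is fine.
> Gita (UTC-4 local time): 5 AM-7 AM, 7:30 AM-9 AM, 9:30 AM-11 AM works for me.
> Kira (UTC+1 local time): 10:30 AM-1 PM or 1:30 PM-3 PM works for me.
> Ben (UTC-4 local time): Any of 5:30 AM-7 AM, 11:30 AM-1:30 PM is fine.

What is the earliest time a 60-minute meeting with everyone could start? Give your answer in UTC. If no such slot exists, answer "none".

09:30

Maria in UTC: 09:00-12:30 (add 4h to convert from UTC-4).
Gita in UTC: 09:00-11:00, 11:30-13:00, 13:30-15:00 (add 4h to convert from UTC-4).
Kira in UTC: 09:30-12:00, 12:30-14:00 (subtract 1h to convert from UTC+1).
Ben in UTC: 09:30-11:00, 15:30-17:30 (add 4h to convert from UTC-4).
Maria ∩ Gita: 09:00-11:00, 11:30-12:30.
Maria ∩ Gita ∩ Kira: 09:30-11:00, 11:30-12:00.
Maria ∩ Gita ∩ Kira ∩ Ben: 09:30-11:00.
The first common window of at least 60 minutes is 09:30-11:00, so the earliest start is 09:30.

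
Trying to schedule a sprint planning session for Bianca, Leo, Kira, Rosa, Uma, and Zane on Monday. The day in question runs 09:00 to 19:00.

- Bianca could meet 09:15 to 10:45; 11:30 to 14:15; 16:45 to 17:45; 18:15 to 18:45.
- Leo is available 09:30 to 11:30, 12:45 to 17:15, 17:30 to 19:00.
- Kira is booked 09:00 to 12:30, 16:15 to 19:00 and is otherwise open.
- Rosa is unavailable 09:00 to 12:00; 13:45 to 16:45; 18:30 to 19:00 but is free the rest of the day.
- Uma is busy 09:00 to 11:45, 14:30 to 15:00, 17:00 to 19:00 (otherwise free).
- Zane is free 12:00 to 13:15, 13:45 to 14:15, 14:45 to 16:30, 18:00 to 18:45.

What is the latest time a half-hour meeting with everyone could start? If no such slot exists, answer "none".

12:45

Bianca free: 09:15-10:45, 11:30-14:15, 16:45-17:45, 18:15-18:45.
Leo free: 09:30-11:30, 12:45-17:15, 17:30-19:00.
Kira free: 12:30-16:15 (invert busy blocks within the working day).
Rosa free: 12:00-13:45, 16:45-18:30 (invert busy blocks within the working day).
Uma free: 11:45-14:30, 15:00-17:00 (invert busy blocks within the working day).
Zane free: 12:00-13:15, 13:45-14:15, 14:45-16:30, 18:00-18:45.
Bianca ∩ Leo: 09:30-10:45, 12:45-14:15, 16:45-17:15, 17:30-17:45, 18:15-18:45.
Bianca ∩ Leo ∩ Kira: 12:45-14:15.
Bianca ∩ Leo ∩ Kira ∩ Rosa: 12:45-13:45.
Bianca ∩ Leo ∩ Kira ∩ Rosa ∩ Uma: 12:45-13:45.
Bianca ∩ Leo ∩ Kira ∩ Rosa ∩ Uma ∩ Zane: 12:45-13:15.
The last common window of at least 30 minutes is 12:45-13:15; a 30-minute meeting can start as late as 12:45 and still end by 13:15.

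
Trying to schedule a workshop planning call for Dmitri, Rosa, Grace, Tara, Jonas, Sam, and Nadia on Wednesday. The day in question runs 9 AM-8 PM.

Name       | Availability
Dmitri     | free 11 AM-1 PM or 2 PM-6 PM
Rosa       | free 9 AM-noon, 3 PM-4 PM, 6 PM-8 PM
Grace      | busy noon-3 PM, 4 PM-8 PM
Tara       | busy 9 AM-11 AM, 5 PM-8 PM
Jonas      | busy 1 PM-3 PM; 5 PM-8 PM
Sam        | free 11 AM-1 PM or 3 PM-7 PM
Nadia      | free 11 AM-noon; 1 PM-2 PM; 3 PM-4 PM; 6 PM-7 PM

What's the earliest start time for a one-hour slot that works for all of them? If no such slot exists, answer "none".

Dmitri free: 11:00-13:00, 14:00-18:00.
Rosa free: 09:00-12:00, 15:00-16:00, 18:00-20:00.
Grace free: 09:00-12:00, 15:00-16:00 (invert busy blocks within the working day).
Tara free: 11:00-17:00 (invert busy blocks within the working day).
Jonas free: 09:00-13:00, 15:00-17:00 (invert busy blocks within the working day).
Sam free: 11:00-13:00, 15:00-19:00.
Nadia free: 11:00-12:00, 13:00-14:00, 15:00-16:00, 18:00-19:00.
Dmitri ∩ Rosa: 11:00-12:00, 15:00-16:00.
Dmitri ∩ Rosa ∩ Grace: 11:00-12:00, 15:00-16:00.
Dmitri ∩ Rosa ∩ Grace ∩ Tara: 11:00-12:00, 15:00-16:00.
Dmitri ∩ Rosa ∩ Grace ∩ Tara ∩ Jonas: 11:00-12:00, 15:00-16:00.
Dmitri ∩ Rosa ∩ Grace ∩ Tara ∩ Jonas ∩ Sam: 11:00-12:00, 15:00-16:00.
Dmitri ∩ Rosa ∩ Grace ∩ Tara ∩ Jonas ∩ Sam ∩ Nadia: 11:00-12:00, 15:00-16:00.
The first common window of at least 60 minutes is 11:00-12:00, so the earliest start is 11:00.

11:00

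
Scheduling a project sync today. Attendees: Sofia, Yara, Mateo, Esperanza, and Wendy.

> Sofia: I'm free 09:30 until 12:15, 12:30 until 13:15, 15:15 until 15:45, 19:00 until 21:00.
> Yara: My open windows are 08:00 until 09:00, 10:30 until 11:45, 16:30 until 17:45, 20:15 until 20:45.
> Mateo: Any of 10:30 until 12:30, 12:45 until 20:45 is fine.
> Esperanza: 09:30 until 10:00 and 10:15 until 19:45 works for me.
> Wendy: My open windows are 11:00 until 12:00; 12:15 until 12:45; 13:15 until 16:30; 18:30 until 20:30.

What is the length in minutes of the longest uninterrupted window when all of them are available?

Sofia ∩ Yara: 10:30-11:45, 20:15-20:45.
Sofia ∩ Yara ∩ Mateo: 10:30-11:45, 20:15-20:45.
Sofia ∩ Yara ∩ Mateo ∩ Esperanza: 10:30-11:45.
Sofia ∩ Yara ∩ Mateo ∩ Esperanza ∩ Wendy: 11:00-11:45.
Those are the intersection windows.
The longest is 11:00-11:45 at 45 minutes.

45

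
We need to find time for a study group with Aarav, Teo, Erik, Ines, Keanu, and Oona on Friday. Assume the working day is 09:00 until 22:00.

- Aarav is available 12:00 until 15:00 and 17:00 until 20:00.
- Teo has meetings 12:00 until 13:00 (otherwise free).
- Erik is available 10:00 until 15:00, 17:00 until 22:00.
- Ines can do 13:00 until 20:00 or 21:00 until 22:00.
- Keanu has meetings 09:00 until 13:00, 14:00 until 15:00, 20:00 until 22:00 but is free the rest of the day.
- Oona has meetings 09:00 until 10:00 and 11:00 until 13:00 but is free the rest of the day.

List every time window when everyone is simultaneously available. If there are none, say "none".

Aarav free: 12:00-15:00, 17:00-20:00.
Teo free: 09:00-12:00, 13:00-22:00 (invert busy blocks within the working day).
Erik free: 10:00-15:00, 17:00-22:00.
Ines free: 13:00-20:00, 21:00-22:00.
Keanu free: 13:00-14:00, 15:00-20:00 (invert busy blocks within the working day).
Oona free: 10:00-11:00, 13:00-22:00 (invert busy blocks within the working day).
Aarav ∩ Teo: 13:00-15:00, 17:00-20:00.
Aarav ∩ Teo ∩ Erik: 13:00-15:00, 17:00-20:00.
Aarav ∩ Teo ∩ Erik ∩ Ines: 13:00-15:00, 17:00-20:00.
Aarav ∩ Teo ∩ Erik ∩ Ines ∩ Keanu: 13:00-14:00, 17:00-20:00.
Aarav ∩ Teo ∩ Erik ∩ Ines ∩ Keanu ∩ Oona: 13:00-14:00, 17:00-20:00.
So the common availability across everyone is 13:00-14:00, 17:00-20:00.

13:00-14:00, 17:00-20:00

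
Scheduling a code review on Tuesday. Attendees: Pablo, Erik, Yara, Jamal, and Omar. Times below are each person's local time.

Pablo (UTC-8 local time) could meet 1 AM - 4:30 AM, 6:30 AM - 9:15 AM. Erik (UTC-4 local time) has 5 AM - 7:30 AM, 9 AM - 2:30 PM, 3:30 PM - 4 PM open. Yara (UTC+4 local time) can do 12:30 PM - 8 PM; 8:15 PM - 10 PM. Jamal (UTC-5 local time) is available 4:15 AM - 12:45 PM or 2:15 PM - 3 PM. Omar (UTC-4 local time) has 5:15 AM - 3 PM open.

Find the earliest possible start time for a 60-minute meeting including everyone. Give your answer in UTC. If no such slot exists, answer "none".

Pablo in UTC: 09:00-12:30, 14:30-17:15 (add 8h to convert from UTC-8).
Erik in UTC: 09:00-11:30, 13:00-18:30, 19:30-20:00 (add 4h to convert from UTC-4).
Yara in UTC: 08:30-16:00, 16:15-18:00 (subtract 4h to convert from UTC+4).
Jamal in UTC: 09:15-17:45, 19:15-20:00 (add 5h to convert from UTC-5).
Omar in UTC: 09:15-19:00 (add 4h to convert from UTC-4).
Pablo ∩ Erik: 09:00-11:30, 14:30-17:15.
Pablo ∩ Erik ∩ Yara: 09:00-11:30, 14:30-16:00, 16:15-17:15.
Pablo ∩ Erik ∩ Yara ∩ Jamal: 09:15-11:30, 14:30-16:00, 16:15-17:15.
Pablo ∩ Erik ∩ Yara ∩ Jamal ∩ Omar: 09:15-11:30, 14:30-16:00, 16:15-17:15.
The first common window of at least 60 minutes is 09:15-11:30, so the earliest start is 09:15.

09:15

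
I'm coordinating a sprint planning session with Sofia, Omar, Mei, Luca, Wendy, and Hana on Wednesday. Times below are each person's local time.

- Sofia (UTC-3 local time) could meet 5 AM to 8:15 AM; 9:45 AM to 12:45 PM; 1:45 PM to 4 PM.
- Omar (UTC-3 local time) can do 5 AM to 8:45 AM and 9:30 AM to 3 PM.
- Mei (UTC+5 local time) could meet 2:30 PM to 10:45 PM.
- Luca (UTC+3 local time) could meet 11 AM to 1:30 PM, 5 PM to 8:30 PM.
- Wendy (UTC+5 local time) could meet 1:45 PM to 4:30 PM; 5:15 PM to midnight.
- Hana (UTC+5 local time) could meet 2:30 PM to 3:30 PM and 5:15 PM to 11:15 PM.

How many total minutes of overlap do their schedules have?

210

Sofia in UTC: 08:00-11:15, 12:45-15:45, 16:45-19:00 (add 3h to convert from UTC-3).
Omar in UTC: 08:00-11:45, 12:30-18:00 (add 3h to convert from UTC-3).
Mei in UTC: 09:30-17:45 (subtract 5h to convert from UTC+5).
Luca in UTC: 08:00-10:30, 14:00-17:30 (subtract 3h to convert from UTC+3).
Wendy in UTC: 08:45-11:30, 12:15-19:00 (subtract 5h to convert from UTC+5).
Hana in UTC: 09:30-10:30, 12:15-18:15 (subtract 5h to convert from UTC+5).
Sofia ∩ Omar: 08:00-11:15, 12:45-15:45, 16:45-18:00.
Sofia ∩ Omar ∩ Mei: 09:30-11:15, 12:45-15:45, 16:45-17:45.
Sofia ∩ Omar ∩ Mei ∩ Luca: 09:30-10:30, 14:00-15:45, 16:45-17:30.
Sofia ∩ Omar ∩ Mei ∩ Luca ∩ Wendy: 09:30-10:30, 14:00-15:45, 16:45-17:30.
Sofia ∩ Omar ∩ Mei ∩ Luca ∩ Wendy ∩ Hana: 09:30-10:30, 14:00-15:45, 16:45-17:30.
Summing the common windows: 60 + 105 + 45 = 210 minutes.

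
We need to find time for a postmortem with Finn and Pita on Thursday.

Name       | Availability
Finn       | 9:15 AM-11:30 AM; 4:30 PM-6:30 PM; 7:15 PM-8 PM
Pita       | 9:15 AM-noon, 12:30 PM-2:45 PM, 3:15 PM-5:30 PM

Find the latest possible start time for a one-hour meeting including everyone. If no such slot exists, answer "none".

16:30

Finn ∩ Pita: 09:15-11:30, 16:30-17:30.
So the common availability across everyone is 09:15-11:30, 16:30-17:30.
The last common window of at least 60 minutes is 16:30-17:30; a 60-minute meeting can start as late as 16:30 and still end by 17:30.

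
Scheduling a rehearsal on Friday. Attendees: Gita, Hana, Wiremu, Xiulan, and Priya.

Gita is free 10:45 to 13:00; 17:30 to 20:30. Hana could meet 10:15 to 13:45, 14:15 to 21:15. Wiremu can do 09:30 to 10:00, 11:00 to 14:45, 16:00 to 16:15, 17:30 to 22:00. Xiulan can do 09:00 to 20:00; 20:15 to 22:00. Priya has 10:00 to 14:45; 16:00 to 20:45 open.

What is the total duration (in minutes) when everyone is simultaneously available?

285

Gita ∩ Hana: 10:45-13:00, 17:30-20:30.
Gita ∩ Hana ∩ Wiremu: 11:00-13:00, 17:30-20:30.
Gita ∩ Hana ∩ Wiremu ∩ Xiulan: 11:00-13:00, 17:30-20:00, 20:15-20:30.
Gita ∩ Hana ∩ Wiremu ∩ Xiulan ∩ Priya: 11:00-13:00, 17:30-20:00, 20:15-20:30.
Summing the common windows: 120 + 150 + 15 = 285 minutes.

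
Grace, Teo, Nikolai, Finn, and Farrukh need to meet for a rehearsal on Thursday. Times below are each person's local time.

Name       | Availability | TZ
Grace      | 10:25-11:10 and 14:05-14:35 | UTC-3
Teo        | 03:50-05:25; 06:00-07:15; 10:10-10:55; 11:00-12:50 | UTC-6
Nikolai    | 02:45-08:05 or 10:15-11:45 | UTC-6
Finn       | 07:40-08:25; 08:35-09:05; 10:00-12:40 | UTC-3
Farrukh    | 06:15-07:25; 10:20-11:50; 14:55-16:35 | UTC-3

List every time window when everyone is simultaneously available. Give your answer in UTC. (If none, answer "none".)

Grace in UTC: 13:25-14:10, 17:05-17:35 (add 3h to convert from UTC-3).
Teo in UTC: 09:50-11:25, 12:00-13:15, 16:10-16:55, 17:00-18:50 (add 6h to convert from UTC-6).
Nikolai in UTC: 08:45-14:05, 16:15-17:45 (add 6h to convert from UTC-6).
Finn in UTC: 10:40-11:25, 11:35-12:05, 13:00-15:40 (add 3h to convert from UTC-3).
Farrukh in UTC: 09:15-10:25, 13:20-14:50, 17:55-19:35 (add 3h to convert from UTC-3).
Grace ∩ Teo: 17:05-17:35.
Grace ∩ Teo ∩ Nikolai: 17:05-17:35.
Grace ∩ Teo ∩ Nikolai ∩ Finn: ∅.
Grace ∩ Teo ∩ Nikolai ∩ Finn ∩ Farrukh: ∅.
There is no time when everyone is free.

none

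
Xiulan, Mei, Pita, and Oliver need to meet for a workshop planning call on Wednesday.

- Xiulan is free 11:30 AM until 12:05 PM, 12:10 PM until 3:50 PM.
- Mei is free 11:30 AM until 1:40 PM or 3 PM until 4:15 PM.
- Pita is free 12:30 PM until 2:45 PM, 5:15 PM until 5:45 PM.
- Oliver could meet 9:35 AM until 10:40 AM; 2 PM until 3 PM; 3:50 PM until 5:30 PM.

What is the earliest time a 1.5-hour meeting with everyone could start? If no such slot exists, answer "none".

Xiulan ∩ Mei: 11:30-12:05, 12:10-13:40, 15:00-15:50.
Xiulan ∩ Mei ∩ Pita: 12:30-13:40.
Xiulan ∩ Mei ∩ Pita ∩ Oliver: ∅.
There is no time when everyone is free.
No common window is at least 90 minutes long.

none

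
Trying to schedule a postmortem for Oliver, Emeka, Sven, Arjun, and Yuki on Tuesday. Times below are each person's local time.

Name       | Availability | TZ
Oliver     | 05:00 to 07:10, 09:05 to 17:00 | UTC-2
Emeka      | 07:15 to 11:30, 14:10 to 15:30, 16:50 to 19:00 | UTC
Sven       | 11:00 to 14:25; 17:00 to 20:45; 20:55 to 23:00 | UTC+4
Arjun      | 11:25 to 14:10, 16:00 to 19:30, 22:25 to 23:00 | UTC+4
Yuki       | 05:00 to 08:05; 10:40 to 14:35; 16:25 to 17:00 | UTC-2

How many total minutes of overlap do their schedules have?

Oliver in UTC: 07:00-09:10, 11:05-19:00 (add 2h to convert from UTC-2).
Emeka in UTC: 07:15-11:30, 14:10-15:30, 16:50-19:00.
Sven in UTC: 07:00-10:25, 13:00-16:45, 16:55-19:00 (subtract 4h to convert from UTC+4).
Arjun in UTC: 07:25-10:10, 12:00-15:30, 18:25-19:00 (subtract 4h to convert from UTC+4).
Yuki in UTC: 07:00-10:05, 12:40-16:35, 18:25-19:00 (add 2h to convert from UTC-2).
Oliver ∩ Emeka: 07:15-09:10, 11:05-11:30, 14:10-15:30, 16:50-19:00.
Oliver ∩ Emeka ∩ Sven: 07:15-09:10, 14:10-15:30, 16:55-19:00.
Oliver ∩ Emeka ∩ Sven ∩ Arjun: 07:25-09:10, 14:10-15:30, 18:25-19:00.
Oliver ∩ Emeka ∩ Sven ∩ Arjun ∩ Yuki: 07:25-09:10, 14:10-15:30, 18:25-19:00.
Summing the common windows: 105 + 80 + 35 = 220 minutes.

220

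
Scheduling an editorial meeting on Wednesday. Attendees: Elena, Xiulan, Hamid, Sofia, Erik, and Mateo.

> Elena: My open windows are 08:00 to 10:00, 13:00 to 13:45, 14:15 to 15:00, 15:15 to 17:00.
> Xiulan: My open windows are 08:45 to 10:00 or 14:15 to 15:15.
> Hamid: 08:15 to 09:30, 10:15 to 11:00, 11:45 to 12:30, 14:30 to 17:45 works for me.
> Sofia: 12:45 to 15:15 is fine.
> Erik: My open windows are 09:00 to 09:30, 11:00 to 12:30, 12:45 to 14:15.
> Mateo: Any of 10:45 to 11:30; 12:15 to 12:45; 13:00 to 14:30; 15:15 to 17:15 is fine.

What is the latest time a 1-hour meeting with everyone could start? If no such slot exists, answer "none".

Elena ∩ Xiulan: 08:45-10:00, 14:15-15:00.
Elena ∩ Xiulan ∩ Hamid: 08:45-09:30, 14:30-15:00.
Elena ∩ Xiulan ∩ Hamid ∩ Sofia: 14:30-15:00.
Elena ∩ Xiulan ∩ Hamid ∩ Sofia ∩ Erik: ∅.
Elena ∩ Xiulan ∩ Hamid ∩ Sofia ∩ Erik ∩ Mateo: ∅.
There is no time when everyone is free.
No common window is at least 60 minutes long.

none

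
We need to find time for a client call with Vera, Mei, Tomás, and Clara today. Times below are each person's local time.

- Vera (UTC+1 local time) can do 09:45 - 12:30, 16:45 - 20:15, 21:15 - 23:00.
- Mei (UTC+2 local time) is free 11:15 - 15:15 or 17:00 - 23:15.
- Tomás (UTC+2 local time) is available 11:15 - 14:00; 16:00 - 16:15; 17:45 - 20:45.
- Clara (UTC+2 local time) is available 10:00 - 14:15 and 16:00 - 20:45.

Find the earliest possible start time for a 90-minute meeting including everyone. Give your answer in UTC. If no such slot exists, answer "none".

Vera in UTC: 08:45-11:30, 15:45-19:15, 20:15-22:00 (subtract 1h to convert from UTC+1).
Mei in UTC: 09:15-13:15, 15:00-21:15 (subtract 2h to convert from UTC+2).
Tomás in UTC: 09:15-12:00, 14:00-14:15, 15:45-18:45 (subtract 2h to convert from UTC+2).
Clara in UTC: 08:00-12:15, 14:00-18:45 (subtract 2h to convert from UTC+2).
Vera ∩ Mei: 09:15-11:30, 15:45-19:15, 20:15-21:15.
Vera ∩ Mei ∩ Tomás: 09:15-11:30, 15:45-18:45.
Vera ∩ Mei ∩ Tomás ∩ Clara: 09:15-11:30, 15:45-18:45.
Those are the intersection windows.
The first common window of at least 90 minutes is 09:15-11:30, so the earliest start is 09:15.

09:15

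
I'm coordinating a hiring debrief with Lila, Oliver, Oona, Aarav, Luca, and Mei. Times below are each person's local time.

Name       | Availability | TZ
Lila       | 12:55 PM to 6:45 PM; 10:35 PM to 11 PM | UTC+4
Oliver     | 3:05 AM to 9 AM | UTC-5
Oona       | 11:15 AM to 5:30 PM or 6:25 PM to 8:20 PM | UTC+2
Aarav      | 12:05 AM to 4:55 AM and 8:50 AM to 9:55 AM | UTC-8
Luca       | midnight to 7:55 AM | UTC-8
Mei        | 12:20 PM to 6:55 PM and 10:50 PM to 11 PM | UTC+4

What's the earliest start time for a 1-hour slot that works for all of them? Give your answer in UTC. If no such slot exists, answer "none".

Lila in UTC: 08:55-14:45, 18:35-19:00 (subtract 4h to convert from UTC+4).
Oliver in UTC: 08:05-14:00 (add 5h to convert from UTC-5).
Oona in UTC: 09:15-15:30, 16:25-18:20 (subtract 2h to convert from UTC+2).
Aarav in UTC: 08:05-12:55, 16:50-17:55 (add 8h to convert from UTC-8).
Luca in UTC: 08:00-15:55 (add 8h to convert from UTC-8).
Mei in UTC: 08:20-14:55, 18:50-19:00 (subtract 4h to convert from UTC+4).
Lila ∩ Oliver: 08:55-14:00.
Lila ∩ Oliver ∩ Oona: 09:15-14:00.
Lila ∩ Oliver ∩ Oona ∩ Aarav: 09:15-12:55.
Lila ∩ Oliver ∩ Oona ∩ Aarav ∩ Luca: 09:15-12:55.
Lila ∩ Oliver ∩ Oona ∩ Aarav ∩ Luca ∩ Mei: 09:15-12:55.
So the common availability across everyone is 09:15-12:55.
The first common window of at least 60 minutes is 09:15-12:55, so the earliest start is 09:15.

09:15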